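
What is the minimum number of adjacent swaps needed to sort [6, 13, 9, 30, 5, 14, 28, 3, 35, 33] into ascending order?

Minimum adjacent swaps = number of inversions (each swap of adjacent out-of-order elements removes one inversion and no swap can remove more).
Count inversions — for each element, later elements that are smaller:
6: 5, 3 → 2
13: 9, 5, 3 → 3
9: 5, 3 → 2
30: 5, 14, 28, 3 → 4
5: 3 → 1
14: 3 → 1
28: 3 → 1
3: none → 0
35: 33 → 1
33: none → 0
Total inversions: 2 + 3 + 2 + 4 + 1 + 1 + 1 + 0 + 1 + 0 = 15

There are 15 swaps.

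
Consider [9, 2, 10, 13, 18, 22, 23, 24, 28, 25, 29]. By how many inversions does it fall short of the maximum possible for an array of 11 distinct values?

53

Maximum inversions for 11 distinct elements is C(11, 2) = 11·10/2 = 55.
Current inversions — for each element, count later smaller elements:
9: 1
2: 0
10: 0
13: 0
18: 0
22: 0
23: 0
24: 0
28: 1
25: 0
29: 0
Current total: 1 + 0 + 0 + 0 + 0 + 0 + 0 + 0 + 1 + 0 + 0 = 2
Shortfall: 55 − 2 = 53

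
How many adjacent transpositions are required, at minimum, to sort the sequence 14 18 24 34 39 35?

Minimum adjacent swaps = number of inversions (each swap of adjacent out-of-order elements removes one inversion and no swap can remove more).
Count inversions — for each element, later elements that are smaller:
14: none → 0
18: none → 0
24: none → 0
34: none → 0
39: 35 → 1
35: none → 0
Total inversions: 0 + 0 + 0 + 0 + 1 + 0 = 1

1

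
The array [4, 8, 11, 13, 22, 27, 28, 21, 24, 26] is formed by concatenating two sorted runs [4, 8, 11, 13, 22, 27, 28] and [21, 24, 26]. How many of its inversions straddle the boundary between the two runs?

For each element r of the right run, count left-run elements greater than r:
r = 21: 22, 27, 28 → 3
r = 24: 27, 28 → 2
r = 26: 27, 28 → 2
Cross-inversions: 3 + 2 + 2 = 7

7 split inversions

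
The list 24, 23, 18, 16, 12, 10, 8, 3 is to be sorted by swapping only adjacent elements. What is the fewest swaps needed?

28

Minimum adjacent swaps = number of inversions (each swap of adjacent out-of-order elements removes one inversion and no swap can remove more).
Count inversions — for each element, later elements that are smaller:
24: 23, 18, 16, 12, 10, 8, 3 → 7
23: 18, 16, 12, 10, 8, 3 → 6
18: 16, 12, 10, 8, 3 → 5
16: 12, 10, 8, 3 → 4
12: 10, 8, 3 → 3
10: 8, 3 → 2
8: 3 → 1
3: none → 0
Total inversions: 7 + 6 + 5 + 4 + 3 + 2 + 1 + 0 = 28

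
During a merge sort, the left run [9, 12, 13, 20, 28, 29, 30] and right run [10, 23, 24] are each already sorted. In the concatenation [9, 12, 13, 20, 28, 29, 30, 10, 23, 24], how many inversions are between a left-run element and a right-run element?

Take each right-half value and tally the left-half values above it:
r = 10: 12, 13, 20, 28, 29, 30 → 6
r = 23: 28, 29, 30 → 3
r = 24: 28, 29, 30 → 3
Cross-inversions: 6 + 3 + 3 = 12

12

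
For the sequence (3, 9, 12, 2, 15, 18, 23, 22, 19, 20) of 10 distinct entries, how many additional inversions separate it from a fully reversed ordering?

37

Maximum inversions for 10 distinct elements is C(10, 2) = 10·9/2 = 45.
Current inversions — for each element, count later smaller elements:
3: 1
9: 1
12: 1
2: 0
15: 0
18: 0
23: 3
22: 2
19: 0
20: 0
Current total: 1 + 1 + 1 + 0 + 0 + 0 + 3 + 2 + 0 + 0 = 8
Shortfall: 45 − 8 = 37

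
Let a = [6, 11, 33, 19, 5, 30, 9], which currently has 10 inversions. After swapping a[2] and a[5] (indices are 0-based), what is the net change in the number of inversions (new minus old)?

Positions 2 and 5 hold 33 and 30; after swapping, the array is [6, 11, 30, 19, 5, 33, 9].
Count, for each position, how many later elements it exceeds:
6: 1
11: 2
30: 3
19: 2
5: 0
33: 1
9: 0
Sum: 1 + 2 + 3 + 2 + 0 + 1 + 0 = 9
Change: 9 − 10 = -1

-1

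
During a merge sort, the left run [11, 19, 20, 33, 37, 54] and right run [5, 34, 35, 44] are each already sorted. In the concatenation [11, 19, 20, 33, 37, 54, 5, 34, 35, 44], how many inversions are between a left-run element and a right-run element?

11

For each element r of the right run, count left-run elements greater than r:
r = 5: 11, 19, 20, 33, 37, 54 → 6
r = 34: 37, 54 → 2
r = 35: 37, 54 → 2
r = 44: 54 → 1
Cross-inversions: 6 + 2 + 2 + 1 = 11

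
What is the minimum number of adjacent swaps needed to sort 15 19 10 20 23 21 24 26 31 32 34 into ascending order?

There are 3 adjacent swaps.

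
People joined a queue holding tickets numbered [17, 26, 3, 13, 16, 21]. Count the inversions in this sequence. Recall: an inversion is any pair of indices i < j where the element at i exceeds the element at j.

There are 7 inversions.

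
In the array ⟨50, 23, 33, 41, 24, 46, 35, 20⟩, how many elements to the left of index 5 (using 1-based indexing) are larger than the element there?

3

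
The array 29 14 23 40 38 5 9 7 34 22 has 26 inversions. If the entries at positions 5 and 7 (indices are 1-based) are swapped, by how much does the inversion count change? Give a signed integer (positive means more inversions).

-1

Positions 5 and 7 hold 38 and 9; after swapping, the array is [29, 14, 23, 40, 9, 5, 38, 7, 34, 22].
Count, for each position, how many later elements it exceeds:
29 → 14, 23, 9, 5, 7, 22 → 6
14 → 9, 5, 7 → 3
23 → 9, 5, 7, 22 → 4
40 → 9, 5, 38, 7, 34, 22 → 6
9 → 5, 7 → 2
5 → none → 0
38 → 7, 34, 22 → 3
7 → none → 0
34 → 22 → 1
22 → none → 0
Sum: 6 + 3 + 4 + 6 + 2 + 0 + 3 + 0 + 1 + 0 = 25
Change: 25 − 26 = -1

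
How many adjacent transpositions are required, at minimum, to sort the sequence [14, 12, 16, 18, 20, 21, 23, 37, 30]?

2 swaps

Each adjacent swap fixes exactly one inversion, so the minimum swap count equals the number of inversions.
Count inversions — for each element, later elements that are smaller:
14: 12 → 1
12: none → 0
16: none → 0
18: none → 0
20: none → 0
21: none → 0
23: none → 0
37: 30 → 1
30: none → 0
Total inversions: 1 + 0 + 0 + 0 + 0 + 0 + 0 + 1 + 0 = 2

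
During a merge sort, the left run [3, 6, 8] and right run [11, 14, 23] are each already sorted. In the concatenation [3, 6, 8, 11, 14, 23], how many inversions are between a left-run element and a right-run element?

For each element r of the right run, count left-run elements greater than r:
r = 11: none → 0
r = 14: none → 0
r = 23: none → 0
Cross-inversions: 0 + 0 + 0 = 0

0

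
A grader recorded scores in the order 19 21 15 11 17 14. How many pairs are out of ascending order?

11 inversions

Count, for each position, how many later elements it exceeds:
19: 4
21: 4
15: 2
11: 0
17: 1
14: 0
Sum: 4 + 4 + 2 + 0 + 1 + 0 = 11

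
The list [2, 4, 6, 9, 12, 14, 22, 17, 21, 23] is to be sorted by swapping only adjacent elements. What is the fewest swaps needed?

Adjacent swaps: 2

Minimum adjacent swaps = number of inversions (each swap of adjacent out-of-order elements removes one inversion and no swap can remove more).
Count inversions — for each element, later elements that are smaller:
2: none → 0
4: none → 0
6: none → 0
9: none → 0
12: none → 0
14: none → 0
22: 17, 21 → 2
17: none → 0
21: none → 0
23: none → 0
Total inversions: 0 + 0 + 0 + 0 + 0 + 0 + 2 + 0 + 0 + 0 = 2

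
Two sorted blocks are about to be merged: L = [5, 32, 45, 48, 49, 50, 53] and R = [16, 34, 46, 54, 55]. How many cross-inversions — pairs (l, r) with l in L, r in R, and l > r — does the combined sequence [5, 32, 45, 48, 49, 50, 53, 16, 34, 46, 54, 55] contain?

Cross-inversions: 15

Count, for every r in R, how many entries of L exceed r:
r = 16: 32, 45, 48, 49, 50, 53 → 6
r = 34: 45, 48, 49, 50, 53 → 5
r = 46: 48, 49, 50, 53 → 4
r = 54: none → 0
r = 55: none → 0
Cross-inversions: 6 + 5 + 4 + 0 + 0 = 15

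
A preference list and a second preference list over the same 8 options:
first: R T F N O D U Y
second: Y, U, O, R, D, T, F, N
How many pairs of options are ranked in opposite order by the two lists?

Pairs: 20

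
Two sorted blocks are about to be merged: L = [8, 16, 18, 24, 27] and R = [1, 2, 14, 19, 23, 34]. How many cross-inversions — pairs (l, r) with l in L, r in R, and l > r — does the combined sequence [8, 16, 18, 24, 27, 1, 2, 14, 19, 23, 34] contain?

Take each right-half value and tally the left-half values above it:
r = 1: 8, 16, 18, 24, 27 → 5
r = 2: 8, 16, 18, 24, 27 → 5
r = 14: 16, 18, 24, 27 → 4
r = 19: 24, 27 → 2
r = 23: 24, 27 → 2
r = 34: none → 0
Cross-inversions: 5 + 5 + 4 + 2 + 2 + 0 = 18

Split inversions: 18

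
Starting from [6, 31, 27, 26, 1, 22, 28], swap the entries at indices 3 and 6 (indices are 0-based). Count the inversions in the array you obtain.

12 inversions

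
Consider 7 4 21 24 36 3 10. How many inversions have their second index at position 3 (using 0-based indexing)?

The element at index 3 is 24.
Elements before it: 7, 4, 21
None of them are larger than 24.

0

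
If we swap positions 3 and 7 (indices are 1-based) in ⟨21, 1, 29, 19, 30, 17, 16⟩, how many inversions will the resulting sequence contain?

Positions 3 and 7 hold 29 and 16; after swapping, the array is [21, 1, 16, 19, 30, 17, 29].
Count, for each position, how many later elements it exceeds:
21 → 1, 16, 19, 17 → 4
1 → none → 0
16 → none → 0
19 → 17 → 1
30 → 17, 29 → 2
17 → none → 0
29 → none → 0
Sum: 4 + 0 + 0 + 1 + 2 + 0 + 0 = 7

7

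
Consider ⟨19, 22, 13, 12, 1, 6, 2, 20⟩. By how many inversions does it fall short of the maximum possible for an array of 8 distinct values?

Maximum inversions for 8 distinct elements is C(8, 2) = 8·7/2 = 28.
Current inversions — for each element, count later smaller elements:
19: 5
22: 6
13: 4
12: 3
1: 0
6: 1
2: 0
20: 0
Current total: 5 + 6 + 4 + 3 + 0 + 1 + 0 + 0 = 19
Shortfall: 28 − 19 = 9

9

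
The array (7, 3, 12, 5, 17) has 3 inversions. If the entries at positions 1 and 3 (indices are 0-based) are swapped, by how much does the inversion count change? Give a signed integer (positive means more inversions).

+1

Positions 1 and 3 hold 3 and 5; after swapping, the array is [7, 5, 12, 3, 17].
Sweep left to right; for each value list the smaller values that follow it:
7 → 5, 3 → 2
5 → 3 → 1
12 → 3 → 1
3 → none → 0
17 → none → 0
Sum: 2 + 1 + 1 + 0 + 0 = 4
Change: 4 − 3 = +1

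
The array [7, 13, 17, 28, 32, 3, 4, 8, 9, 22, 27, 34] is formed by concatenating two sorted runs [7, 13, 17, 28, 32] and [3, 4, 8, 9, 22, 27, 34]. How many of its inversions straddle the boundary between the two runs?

For each element r of the right run, count left-run elements greater than r:
r = 3: 7, 13, 17, 28, 32 → 5
r = 4: 7, 13, 17, 28, 32 → 5
r = 8: 13, 17, 28, 32 → 4
r = 9: 13, 17, 28, 32 → 4
r = 22: 28, 32 → 2
r = 27: 28, 32 → 2
r = 34: none → 0
Cross-inversions: 5 + 5 + 4 + 4 + 2 + 2 + 0 = 22

22 split inversions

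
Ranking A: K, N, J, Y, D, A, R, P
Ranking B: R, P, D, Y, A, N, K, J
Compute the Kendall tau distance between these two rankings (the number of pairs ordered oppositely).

23 discordant pairs

Assign each item its position (1..8) in the first ordering, then rewrite the second ordering as that position sequence:
positions: K→1, N→2, J→3, Y→4, D→5, A→6, R→7, P→8
second ordering as positions: [7, 8, 5, 4, 6, 2, 1, 3]
Discordant pairs = inversions in this position sequence.
7: 5, 4, 6, 2, 1, 3 → 6
8: 5, 4, 6, 2, 1, 3 → 6
5: 4, 2, 1, 3 → 4
4: 2, 1, 3 → 3
6: 2, 1, 3 → 3
2: 1 → 1
1: 0
3: 0
Total: 6 + 6 + 4 + 3 + 3 + 1 + 0 + 0 = 23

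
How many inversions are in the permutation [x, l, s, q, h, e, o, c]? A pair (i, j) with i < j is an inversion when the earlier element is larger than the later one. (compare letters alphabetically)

Sweep left to right; for each value list the smaller values that follow it:
x → l, s, q, h, e, o, c → 7
l → h, e, c → 3
s → q, h, e, o, c → 5
q → h, e, o, c → 4
h → e, c → 2
e → c → 1
o → c → 1
c → none → 0
Sum: 7 + 3 + 5 + 4 + 2 + 1 + 1 + 0 = 23

23 inversions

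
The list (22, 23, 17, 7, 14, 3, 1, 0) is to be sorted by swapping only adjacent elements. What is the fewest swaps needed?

26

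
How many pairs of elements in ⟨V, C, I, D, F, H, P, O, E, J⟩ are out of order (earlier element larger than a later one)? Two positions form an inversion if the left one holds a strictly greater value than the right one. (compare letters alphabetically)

There are 20 inversions.

Sweep left to right; for each value list the smaller values that follow it:
V: 9
C: 0
I: 4
D: 0
F: 1
H: 1
P: 3
O: 2
E: 0
J: 0
Sum: 9 + 0 + 4 + 0 + 1 + 1 + 3 + 2 + 0 + 0 = 20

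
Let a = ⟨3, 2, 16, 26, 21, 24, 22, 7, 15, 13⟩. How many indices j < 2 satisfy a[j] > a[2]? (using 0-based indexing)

0 such elements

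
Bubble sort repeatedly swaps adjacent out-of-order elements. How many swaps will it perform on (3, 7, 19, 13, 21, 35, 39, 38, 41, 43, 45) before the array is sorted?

2

Each adjacent swap fixes exactly one inversion, so the minimum swap count equals the number of inversions.
Count inversions — for each element, later elements that are smaller:
3: none → 0
7: none → 0
19: 13 → 1
13: none → 0
21: none → 0
35: none → 0
39: 38 → 1
38: none → 0
41: none → 0
43: none → 0
45: none → 0
Total inversions: 0 + 0 + 1 + 0 + 0 + 0 + 1 + 0 + 0 + 0 + 0 = 2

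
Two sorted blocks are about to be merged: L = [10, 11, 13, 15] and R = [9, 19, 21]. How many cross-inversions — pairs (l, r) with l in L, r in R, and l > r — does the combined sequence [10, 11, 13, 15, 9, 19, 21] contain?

4

For each element r of the right run, count left-run elements greater than r:
r = 9: 10, 11, 13, 15 → 4
r = 19: none → 0
r = 21: none → 0
Cross-inversions: 4 + 0 + 0 = 4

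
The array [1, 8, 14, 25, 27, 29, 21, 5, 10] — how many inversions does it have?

14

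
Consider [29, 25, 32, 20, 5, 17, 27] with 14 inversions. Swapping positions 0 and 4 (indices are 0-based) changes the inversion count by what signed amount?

-5

Positions 0 and 4 hold 29 and 5; after swapping, the array is [5, 25, 32, 20, 29, 17, 27].
Count, for each position, how many later elements it exceeds:
5: 0
25: 2
32: 4
20: 1
29: 2
17: 0
27: 0
Sum: 0 + 2 + 4 + 1 + 2 + 0 + 0 = 9
Change: 9 − 14 = -5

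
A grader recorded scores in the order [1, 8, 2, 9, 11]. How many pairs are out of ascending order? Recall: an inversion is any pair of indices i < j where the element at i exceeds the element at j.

Listing every pair i<j with a[i]>a[j] (using 0-based positions):
(1,2): 8 > 2
That's 1 pair.

1 inversion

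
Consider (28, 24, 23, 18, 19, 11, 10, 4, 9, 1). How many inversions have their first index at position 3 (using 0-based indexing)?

5

The element at index 3 is 18.
Elements after it: 19, 11, 10, 4, 9, 1
Those smaller than 18: 11, 10, 4, 9, 1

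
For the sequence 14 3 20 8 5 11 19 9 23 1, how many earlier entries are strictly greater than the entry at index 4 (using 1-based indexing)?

The element at index 4 is 8.
Elements before it: 14, 3, 20
Those larger than 8: 14, 20

2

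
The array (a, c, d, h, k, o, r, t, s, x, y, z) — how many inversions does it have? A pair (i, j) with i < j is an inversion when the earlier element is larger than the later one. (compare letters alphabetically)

Sweep left to right; for each value list the smaller values that follow it:
a → none → 0
c → none → 0
d → none → 0
h → none → 0
k → none → 0
o → none → 0
r → none → 0
t → s → 1
s → none → 0
x → none → 0
y → none → 0
z → none → 0
Sum: 0 + 0 + 0 + 0 + 0 + 0 + 0 + 1 + 0 + 0 + 0 + 0 = 1

Out-of-order pairs: 1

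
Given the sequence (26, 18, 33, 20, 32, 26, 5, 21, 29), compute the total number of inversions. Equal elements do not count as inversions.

Count, for each position, how many later elements it exceeds:
26 → 18, 20, 5, 21 → 4
18 → 5 → 1
33 → 20, 32, 26, 5, 21, 29 → 6
20 → 5 → 1
32 → 26, 5, 21, 29 → 4
26 → 5, 21 → 2
5 → none → 0
21 → none → 0
29 → none → 0
Sum: 4 + 1 + 6 + 1 + 4 + 2 + 0 + 0 + 0 = 18

18 inversions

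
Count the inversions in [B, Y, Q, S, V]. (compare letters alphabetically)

There are 3 inversions.

Inversion pairs (indices are 1-based):
(2,3): Y > Q
(2,4): Y > S
(2,5): Y > V
That's 3 pairs.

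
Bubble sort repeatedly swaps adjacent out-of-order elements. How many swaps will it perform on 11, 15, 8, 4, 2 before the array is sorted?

There are 9 adjacent swaps.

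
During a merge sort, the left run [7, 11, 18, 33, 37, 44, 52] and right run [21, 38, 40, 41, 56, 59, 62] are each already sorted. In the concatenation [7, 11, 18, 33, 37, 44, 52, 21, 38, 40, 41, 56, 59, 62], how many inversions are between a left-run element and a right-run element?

There are 10 cross-inversions.

Count, for every r in R, how many entries of L exceed r:
r = 21: 33, 37, 44, 52 → 4
r = 38: 44, 52 → 2
r = 40: 44, 52 → 2
r = 41: 44, 52 → 2
r = 56: none → 0
r = 59: none → 0
r = 62: none → 0
Cross-inversions: 4 + 2 + 2 + 2 + 0 + 0 + 0 = 10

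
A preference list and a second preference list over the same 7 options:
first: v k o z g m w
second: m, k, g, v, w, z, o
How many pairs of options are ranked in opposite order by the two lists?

12

Assign each item its position (1..7) in the first ordering, then rewrite the second ordering as that position sequence:
positions: v→1, k→2, o→3, z→4, g→5, m→6, w→7
second ordering as positions: [6, 2, 5, 1, 7, 4, 3]
Discordant pairs = inversions in this position sequence.
6: 2, 5, 1, 4, 3 → 5
2: 1 → 1
5: 1, 4, 3 → 3
1: 0
7: 4, 3 → 2
4: 3 → 1
3: 0
Total: 5 + 1 + 3 + 0 + 2 + 1 + 0 = 12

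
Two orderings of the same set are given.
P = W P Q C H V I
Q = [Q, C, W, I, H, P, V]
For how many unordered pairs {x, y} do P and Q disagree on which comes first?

8

Assign each item its position (1..7) in the first ordering, then rewrite the second ordering as that position sequence:
positions: W→1, P→2, Q→3, C→4, H→5, V→6, I→7
second ordering as positions: [3, 4, 1, 7, 5, 2, 6]
Discordant pairs = inversions in this position sequence.
3: 1, 2 → 2
4: 1, 2 → 2
1: 0
7: 5, 2, 6 → 3
5: 2 → 1
2: 0
6: 0
Total: 2 + 2 + 0 + 3 + 1 + 0 + 0 = 8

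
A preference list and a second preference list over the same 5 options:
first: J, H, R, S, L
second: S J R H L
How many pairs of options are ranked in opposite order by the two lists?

4

Assign each item its position (1..5) in the first ordering, then rewrite the second ordering as that position sequence:
positions: J→1, H→2, R→3, S→4, L→5
second ordering as positions: [4, 1, 3, 2, 5]
Discordant pairs = inversions in this position sequence.
4: 1, 3, 2 → 3
1: 0
3: 2 → 1
2: 0
5: 0
Total: 3 + 0 + 1 + 0 + 0 = 4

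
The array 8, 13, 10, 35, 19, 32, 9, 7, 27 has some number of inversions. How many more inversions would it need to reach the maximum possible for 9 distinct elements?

Maximum inversions for 9 distinct elements is C(9, 2) = 9·8/2 = 36.
Current inversions — for each element, count later smaller elements:
8: 1
13: 3
10: 2
35: 5
19: 2
32: 3
9: 1
7: 0
27: 0
Current total: 1 + 3 + 2 + 5 + 2 + 3 + 1 + 0 + 0 = 17
Shortfall: 36 − 17 = 19

19 inversions short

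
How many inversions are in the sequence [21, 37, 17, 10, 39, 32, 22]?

Inversion pairs (indices are 1-based):
(1,3): 21 > 17
(1,4): 21 > 10
(2,3): 37 > 17
(2,4): 37 > 10
(2,6): 37 > 32
(2,7): 37 > 22
(3,4): 17 > 10
(5,6): 39 > 32
(5,7): 39 > 22
(6,7): 32 > 22
That's 10 pairs.

There are 10 inversions.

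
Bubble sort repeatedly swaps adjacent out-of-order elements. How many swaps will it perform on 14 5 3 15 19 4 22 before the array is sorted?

7 adjacent swaps

The minimum number of adjacent swaps to sort an array equals its inversion count, since every such swap removes exactly one inversion.
Count inversions — for each element, later elements that are smaller:
14: 5, 3, 4 → 3
5: 3, 4 → 2
3: none → 0
15: 4 → 1
19: 4 → 1
4: none → 0
22: none → 0
Total inversions: 3 + 2 + 0 + 1 + 1 + 0 + 0 = 7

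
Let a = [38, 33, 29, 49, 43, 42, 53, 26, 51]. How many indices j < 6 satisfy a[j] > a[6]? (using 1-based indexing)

2 such elements

The element at index 6 is 42.
Elements before it: 38, 33, 29, 49, 43
Those larger than 42: 49, 43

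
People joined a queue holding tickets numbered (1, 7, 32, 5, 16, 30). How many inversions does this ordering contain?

4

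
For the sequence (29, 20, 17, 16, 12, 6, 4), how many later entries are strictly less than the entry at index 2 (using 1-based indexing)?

5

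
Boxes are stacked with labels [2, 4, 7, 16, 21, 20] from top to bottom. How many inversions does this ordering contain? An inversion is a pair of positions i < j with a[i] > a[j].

1 inversion

Count, for each position, how many later elements it exceeds:
2: 0
4: 0
7: 0
16: 0
21: 1
20: 0
Sum: 0 + 0 + 0 + 0 + 1 + 0 = 1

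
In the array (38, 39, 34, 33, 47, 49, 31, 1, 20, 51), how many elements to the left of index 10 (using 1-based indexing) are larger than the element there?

The element at index 10 is 51.
Elements before it: 38, 39, 34, 33, 47, 49, 31, 1, 20
None of them are larger than 51.

0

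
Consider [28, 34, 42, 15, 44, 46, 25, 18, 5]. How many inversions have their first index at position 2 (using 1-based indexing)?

The element at index 2 is 34.
Elements after it: 42, 15, 44, 46, 25, 18, 5
Those smaller than 34: 15, 25, 18, 5

4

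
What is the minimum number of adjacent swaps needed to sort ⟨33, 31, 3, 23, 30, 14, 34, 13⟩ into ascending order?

Minimum adjacent swaps = number of inversions (each swap of adjacent out-of-order elements removes one inversion and no swap can remove more).
Count inversions — for each element, later elements that are smaller:
33: 31, 3, 23, 30, 14, 13 → 6
31: 3, 23, 30, 14, 13 → 5
3: none → 0
23: 14, 13 → 2
30: 14, 13 → 2
14: 13 → 1
34: 13 → 1
13: none → 0
Total inversions: 6 + 5 + 0 + 2 + 2 + 1 + 1 + 0 = 17

17 swaps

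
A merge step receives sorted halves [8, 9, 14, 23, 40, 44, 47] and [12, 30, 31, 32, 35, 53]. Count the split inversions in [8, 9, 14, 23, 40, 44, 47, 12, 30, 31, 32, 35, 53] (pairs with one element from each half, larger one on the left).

17 cross-inversions

For each element r of the right run, count left-run elements greater than r:
r = 12: 14, 23, 40, 44, 47 → 5
r = 30: 40, 44, 47 → 3
r = 31: 40, 44, 47 → 3
r = 32: 40, 44, 47 → 3
r = 35: 40, 44, 47 → 3
r = 53: none → 0
Cross-inversions: 5 + 3 + 3 + 3 + 3 + 0 = 17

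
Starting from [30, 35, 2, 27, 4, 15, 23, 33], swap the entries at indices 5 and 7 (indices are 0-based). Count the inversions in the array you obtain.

Positions 5 and 7 hold 15 and 33; after swapping, the array is [30, 35, 2, 27, 4, 33, 23, 15].
Element-by-element contributions:
30: 5
35: 6
2: 0
27: 3
4: 0
33: 2
23: 1
15: 0
Sum: 5 + 6 + 0 + 3 + 0 + 2 + 1 + 0 = 17

17 inversions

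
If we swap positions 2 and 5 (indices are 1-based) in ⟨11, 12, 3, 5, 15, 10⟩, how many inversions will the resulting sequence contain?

8 inversions

Positions 2 and 5 hold 12 and 15; after swapping, the array is [11, 15, 3, 5, 12, 10].
Element-by-element contributions:
11 → 3, 5, 10 → 3
15 → 3, 5, 12, 10 → 4
3 → none → 0
5 → none → 0
12 → 10 → 1
10 → none → 0
Sum: 3 + 4 + 0 + 0 + 1 + 0 = 8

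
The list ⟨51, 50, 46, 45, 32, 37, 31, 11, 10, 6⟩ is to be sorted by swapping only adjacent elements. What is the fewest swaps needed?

44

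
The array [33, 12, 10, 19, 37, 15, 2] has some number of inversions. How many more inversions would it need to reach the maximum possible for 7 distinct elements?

8

Maximum inversions for 7 distinct elements is C(7, 2) = 7·6/2 = 21.
Current inversions — for each element, count later smaller elements:
33: 5
12: 2
10: 1
19: 2
37: 2
15: 1
2: 0
Current total: 5 + 2 + 1 + 2 + 2 + 1 + 0 = 13
Shortfall: 21 − 13 = 8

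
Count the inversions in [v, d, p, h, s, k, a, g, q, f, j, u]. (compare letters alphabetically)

For each element, count later entries that are smaller:
v: 11
d: 1
p: 6
h: 3
s: 6
k: 4
a: 0
g: 1
q: 2
f: 0
j: 0
u: 0
Sum: 11 + 1 + 6 + 3 + 6 + 4 + 0 + 1 + 2 + 0 + 0 + 0 = 34

34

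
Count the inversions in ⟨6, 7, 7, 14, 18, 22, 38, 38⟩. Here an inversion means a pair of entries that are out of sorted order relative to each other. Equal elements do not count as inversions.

Sweep left to right; for each value list the smaller values that follow it:
6 → none → 0
7 → none → 0
7 → none → 0
14 → none → 0
18 → none → 0
22 → none → 0
38 → none → 0
38 → none → 0
Sum: 0 + 0 + 0 + 0 + 0 + 0 + 0 + 0 = 0

0 out-of-order pairs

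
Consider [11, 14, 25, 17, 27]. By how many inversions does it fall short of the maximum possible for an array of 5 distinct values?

9 inversions short

Maximum inversions for 5 distinct elements is C(5, 2) = 5·4/2 = 10.
Current inversions — for each element, count later smaller elements:
11: 0
14: 0
25: 1
17: 0
27: 0
Current total: 0 + 0 + 1 + 0 + 0 = 1
Shortfall: 10 − 1 = 9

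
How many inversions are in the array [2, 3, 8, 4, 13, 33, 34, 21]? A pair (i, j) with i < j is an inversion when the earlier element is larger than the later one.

3

Sweep left to right; for each value list the smaller values that follow it:
2: 0
3: 0
8: 1
4: 0
13: 0
33: 1
34: 1
21: 0
Sum: 0 + 0 + 1 + 0 + 0 + 1 + 1 + 0 = 3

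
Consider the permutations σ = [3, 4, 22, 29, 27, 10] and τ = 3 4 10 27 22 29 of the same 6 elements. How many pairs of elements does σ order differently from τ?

Assign each item its position (1..6) in the first ordering, then rewrite the second ordering as that position sequence:
positions: 3→1, 4→2, 22→3, 29→4, 27→5, 10→6
second ordering as positions: [1, 2, 6, 5, 3, 4]
Discordant pairs = inversions in this position sequence.
1: 0
2: 0
6: 5, 3, 4 → 3
5: 3, 4 → 2
3: 0
4: 0
Total: 0 + 0 + 3 + 2 + 0 + 0 = 5

5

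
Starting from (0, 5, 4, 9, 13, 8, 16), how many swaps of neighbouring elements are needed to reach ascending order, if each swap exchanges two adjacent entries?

The minimum number of adjacent swaps to sort an array equals its inversion count, since every such swap removes exactly one inversion.
Count inversions — for each element, later elements that are smaller:
0: none → 0
5: 4 → 1
4: none → 0
9: 8 → 1
13: 8 → 1
8: none → 0
16: none → 0
Total inversions: 0 + 1 + 0 + 1 + 1 + 0 + 0 = 3

3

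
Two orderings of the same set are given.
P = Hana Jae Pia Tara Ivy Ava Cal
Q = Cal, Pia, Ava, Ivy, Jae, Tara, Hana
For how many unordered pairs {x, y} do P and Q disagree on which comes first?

17

Assign each item its position (1..7) in the first ordering, then rewrite the second ordering as that position sequence:
positions: Hana→1, Jae→2, Pia→3, Tara→4, Ivy→5, Ava→6, Cal→7
second ordering as positions: [7, 3, 6, 5, 2, 4, 1]
Discordant pairs = inversions in this position sequence.
7: 3, 6, 5, 2, 4, 1 → 6
3: 2, 1 → 2
6: 5, 2, 4, 1 → 4
5: 2, 4, 1 → 3
2: 1 → 1
4: 1 → 1
1: 0
Total: 6 + 2 + 4 + 3 + 1 + 1 + 0 = 17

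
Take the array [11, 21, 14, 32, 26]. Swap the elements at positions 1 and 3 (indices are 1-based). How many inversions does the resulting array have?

Positions 1 and 3 hold 11 and 14; after swapping, the array is [14, 21, 11, 32, 26].
Sweep left to right; for each value list the smaller values that follow it:
14 → 11 → 1
21 → 11 → 1
11 → none → 0
32 → 26 → 1
26 → none → 0
Sum: 1 + 1 + 0 + 1 + 0 = 3

3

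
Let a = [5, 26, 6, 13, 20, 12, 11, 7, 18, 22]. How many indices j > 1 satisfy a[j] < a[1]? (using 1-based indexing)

The element at index 1 is 5.
Elements after it: 26, 6, 13, 20, 12, 11, 7, 18, 22
None of them are smaller than 5.

0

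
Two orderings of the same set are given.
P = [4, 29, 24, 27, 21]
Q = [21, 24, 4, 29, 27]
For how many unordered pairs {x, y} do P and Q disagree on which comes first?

Assign each item its position (1..5) in the first ordering, then rewrite the second ordering as that position sequence:
positions: 4→1, 29→2, 24→3, 27→4, 21→5
second ordering as positions: [5, 3, 1, 2, 4]
Discordant pairs = inversions in this position sequence.
5: 3, 1, 2, 4 → 4
3: 1, 2 → 2
1: 0
2: 0
4: 0
Total: 4 + 2 + 0 + 0 + 0 = 6

6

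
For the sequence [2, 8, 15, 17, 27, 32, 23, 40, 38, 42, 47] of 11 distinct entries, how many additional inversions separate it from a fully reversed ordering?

52

Maximum inversions for 11 distinct elements is C(11, 2) = 11·10/2 = 55.
Current inversions — for each element, count later smaller elements:
2: 0
8: 0
15: 0
17: 0
27: 1
32: 1
23: 0
40: 1
38: 0
42: 0
47: 0
Current total: 0 + 0 + 0 + 0 + 1 + 1 + 0 + 1 + 0 + 0 + 0 = 3
Shortfall: 55 − 3 = 52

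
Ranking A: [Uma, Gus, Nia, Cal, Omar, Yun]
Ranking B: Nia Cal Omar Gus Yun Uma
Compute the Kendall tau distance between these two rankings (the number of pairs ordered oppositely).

8 discordant pairs

Assign each item its position (1..6) in the first ordering, then rewrite the second ordering as that position sequence:
positions: Uma→1, Gus→2, Nia→3, Cal→4, Omar→5, Yun→6
second ordering as positions: [3, 4, 5, 2, 6, 1]
Discordant pairs = inversions in this position sequence.
3: 2, 1 → 2
4: 2, 1 → 2
5: 2, 1 → 2
2: 1 → 1
6: 1 → 1
1: 0
Total: 2 + 2 + 2 + 1 + 1 + 0 = 8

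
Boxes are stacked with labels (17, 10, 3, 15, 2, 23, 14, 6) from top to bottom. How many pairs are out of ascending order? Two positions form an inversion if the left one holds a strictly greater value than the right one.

Inversions: 16

Sweep left to right; for each value list the smaller values that follow it:
17 → 10, 3, 15, 2, 14, 6 → 6
10 → 3, 2, 6 → 3
3 → 2 → 1
15 → 2, 14, 6 → 3
2 → none → 0
23 → 14, 6 → 2
14 → 6 → 1
6 → none → 0
Sum: 6 + 3 + 1 + 3 + 0 + 2 + 1 + 0 = 16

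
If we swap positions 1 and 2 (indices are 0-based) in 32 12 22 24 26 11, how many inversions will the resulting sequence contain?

10

Positions 1 and 2 hold 12 and 22; after swapping, the array is [32, 22, 12, 24, 26, 11].
Sweep left to right; for each value list the smaller values that follow it:
32 → 22, 12, 24, 26, 11 → 5
22 → 12, 11 → 2
12 → 11 → 1
24 → 11 → 1
26 → 11 → 1
11 → none → 0
Sum: 5 + 2 + 1 + 1 + 1 + 0 = 10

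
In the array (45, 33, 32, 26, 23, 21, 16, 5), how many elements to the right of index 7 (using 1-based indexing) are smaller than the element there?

1

The element at index 7 is 16.
Elements after it: 5
Those smaller than 16: 5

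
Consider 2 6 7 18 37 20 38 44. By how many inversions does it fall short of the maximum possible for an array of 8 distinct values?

27 inversions short

Maximum inversions for 8 distinct elements is C(8, 2) = 8·7/2 = 28.
Current inversions — for each element, count later smaller elements:
2: 0
6: 0
7: 0
18: 0
37: 1
20: 0
38: 0
44: 0
Current total: 0 + 0 + 0 + 0 + 1 + 0 + 0 + 0 = 1
Shortfall: 28 − 1 = 27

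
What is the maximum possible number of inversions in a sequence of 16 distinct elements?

120 inversions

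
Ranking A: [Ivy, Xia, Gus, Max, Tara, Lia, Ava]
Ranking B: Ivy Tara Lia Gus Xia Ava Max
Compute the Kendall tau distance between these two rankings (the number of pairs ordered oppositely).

8 discordant pairs

Assign each item its position (1..7) in the first ordering, then rewrite the second ordering as that position sequence:
positions: Ivy→1, Xia→2, Gus→3, Max→4, Tara→5, Lia→6, Ava→7
second ordering as positions: [1, 5, 6, 3, 2, 7, 4]
Discordant pairs = inversions in this position sequence.
1: 0
5: 3, 2, 4 → 3
6: 3, 2, 4 → 3
3: 2 → 1
2: 0
7: 4 → 1
4: 0
Total: 0 + 3 + 3 + 1 + 0 + 1 + 0 = 8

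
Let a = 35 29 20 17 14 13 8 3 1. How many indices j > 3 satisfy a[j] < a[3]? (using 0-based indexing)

The element at index 3 is 17.
Elements after it: 14, 13, 8, 3, 1
Those smaller than 17: 14, 13, 8, 3, 1

5 such elements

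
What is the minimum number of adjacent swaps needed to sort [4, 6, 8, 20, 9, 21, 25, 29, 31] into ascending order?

The minimum number of adjacent swaps to sort an array equals its inversion count, since every such swap removes exactly one inversion.
Count inversions — for each element, later elements that are smaller:
4: none → 0
6: none → 0
8: none → 0
20: 9 → 1
9: none → 0
21: none → 0
25: none → 0
29: none → 0
31: none → 0
Total inversions: 0 + 0 + 0 + 1 + 0 + 0 + 0 + 0 + 0 = 1

1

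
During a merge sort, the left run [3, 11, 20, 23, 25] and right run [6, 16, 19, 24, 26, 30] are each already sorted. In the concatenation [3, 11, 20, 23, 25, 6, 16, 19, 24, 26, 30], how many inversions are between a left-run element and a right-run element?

11 split inversions

For each element r of the right run, count left-run elements greater than r:
r = 6: 11, 20, 23, 25 → 4
r = 16: 20, 23, 25 → 3
r = 19: 20, 23, 25 → 3
r = 24: 25 → 1
r = 26: none → 0
r = 30: none → 0
Cross-inversions: 4 + 3 + 3 + 1 + 0 + 0 = 11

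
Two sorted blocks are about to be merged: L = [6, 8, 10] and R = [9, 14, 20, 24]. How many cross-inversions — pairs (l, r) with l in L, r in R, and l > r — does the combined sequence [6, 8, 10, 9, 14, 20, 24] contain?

1

For each element r of the right run, count left-run elements greater than r:
r = 9: 10 → 1
r = 14: none → 0
r = 20: none → 0
r = 24: none → 0
Cross-inversions: 1 + 0 + 0 + 0 = 1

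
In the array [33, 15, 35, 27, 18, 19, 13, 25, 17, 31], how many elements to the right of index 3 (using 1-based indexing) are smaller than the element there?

The element at index 3 is 35.
Elements after it: 27, 18, 19, 13, 25, 17, 31
Those smaller than 35: 27, 18, 19, 13, 25, 17, 31

7 such elements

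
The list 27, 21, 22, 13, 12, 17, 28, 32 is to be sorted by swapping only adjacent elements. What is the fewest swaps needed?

Adjacent swaps: 12

Minimum adjacent swaps = number of inversions (each swap of adjacent out-of-order elements removes one inversion and no swap can remove more).
Count inversions — for each element, later elements that are smaller:
27: 21, 22, 13, 12, 17 → 5
21: 13, 12, 17 → 3
22: 13, 12, 17 → 3
13: 12 → 1
12: none → 0
17: none → 0
28: none → 0
32: none → 0
Total inversions: 5 + 3 + 3 + 1 + 0 + 0 + 0 + 0 = 12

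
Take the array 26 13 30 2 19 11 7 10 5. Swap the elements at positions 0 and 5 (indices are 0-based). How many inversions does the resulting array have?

Inversions: 22

Positions 0 and 5 hold 26 and 11; after swapping, the array is [11, 13, 30, 2, 19, 26, 7, 10, 5].
For each element, count later entries that are smaller:
11 → 2, 7, 10, 5 → 4
13 → 2, 7, 10, 5 → 4
30 → 2, 19, 26, 7, 10, 5 → 6
2 → none → 0
19 → 7, 10, 5 → 3
26 → 7, 10, 5 → 3
7 → 5 → 1
10 → 5 → 1
5 → none → 0
Sum: 4 + 4 + 6 + 0 + 3 + 3 + 1 + 1 + 0 = 22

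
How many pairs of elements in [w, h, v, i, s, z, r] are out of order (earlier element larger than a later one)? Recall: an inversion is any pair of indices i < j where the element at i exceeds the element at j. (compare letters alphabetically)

Count, for each position, how many later elements it exceeds:
w → h, v, i, s, r → 5
h → none → 0
v → i, s, r → 3
i → none → 0
s → r → 1
z → r → 1
r → none → 0
Sum: 5 + 0 + 3 + 0 + 1 + 1 + 0 = 10

10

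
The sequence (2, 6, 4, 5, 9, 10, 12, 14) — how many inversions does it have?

Sweep left to right; for each value list the smaller values that follow it:
2 → none → 0
6 → 4, 5 → 2
4 → none → 0
5 → none → 0
9 → none → 0
10 → none → 0
12 → none → 0
14 → none → 0
Sum: 0 + 2 + 0 + 0 + 0 + 0 + 0 + 0 = 2

2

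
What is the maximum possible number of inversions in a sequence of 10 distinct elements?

45 inversions

A reversed (strictly descending) arrangement makes every pair an inversion, giving C(10, 2) inversions.
C(10, 2) = 10·9/2 = 45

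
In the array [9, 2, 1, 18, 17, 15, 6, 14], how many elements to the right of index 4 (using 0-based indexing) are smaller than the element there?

The element at index 4 is 17.
Elements after it: 15, 6, 14
Those smaller than 17: 15, 6, 14

3 such elements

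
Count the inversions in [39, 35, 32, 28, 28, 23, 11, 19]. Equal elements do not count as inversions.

Inversions: 26

Element-by-element contributions:
39 → 35, 32, 28, 28, 23, 11, 19 → 7
35 → 32, 28, 28, 23, 11, 19 → 6
32 → 28, 28, 23, 11, 19 → 5
28 → 23, 11, 19 → 3
28 → 23, 11, 19 → 3
23 → 11, 19 → 2
11 → none → 0
19 → none → 0
Sum: 7 + 6 + 5 + 3 + 3 + 2 + 0 + 0 = 26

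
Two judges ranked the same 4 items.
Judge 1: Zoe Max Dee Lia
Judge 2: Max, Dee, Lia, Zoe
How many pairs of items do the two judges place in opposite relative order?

Assign each item its position (1..4) in the first ordering, then rewrite the second ordering as that position sequence:
positions: Zoe→1, Max→2, Dee→3, Lia→4
second ordering as positions: [2, 3, 4, 1]
Discordant pairs = inversions in this position sequence.
2: 1 → 1
3: 1 → 1
4: 1 → 1
1: 0
Total: 1 + 1 + 1 + 0 = 3

3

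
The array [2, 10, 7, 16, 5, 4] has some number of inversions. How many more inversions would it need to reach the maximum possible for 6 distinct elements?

Maximum inversions for 6 distinct elements is C(6, 2) = 6·5/2 = 15.
Current inversions — for each element, count later smaller elements:
2: 0
10: 3
7: 2
16: 2
5: 1
4: 0
Current total: 0 + 3 + 2 + 2 + 1 + 0 = 8
Shortfall: 15 − 8 = 7

7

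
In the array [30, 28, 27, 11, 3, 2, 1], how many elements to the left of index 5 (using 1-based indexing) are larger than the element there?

The element at index 5 is 3.
Elements before it: 30, 28, 27, 11
Those larger than 3: 30, 28, 27, 11

4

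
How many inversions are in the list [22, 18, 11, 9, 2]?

Count, for each position, how many later elements it exceeds:
22 → 18, 11, 9, 2 → 4
18 → 11, 9, 2 → 3
11 → 9, 2 → 2
9 → 2 → 1
2 → none → 0
Sum: 4 + 3 + 2 + 1 + 0 = 10

10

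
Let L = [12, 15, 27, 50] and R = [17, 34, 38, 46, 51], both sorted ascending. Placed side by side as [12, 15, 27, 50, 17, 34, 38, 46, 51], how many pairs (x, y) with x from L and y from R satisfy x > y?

5

Take each right-half value and tally the left-half values above it:
r = 17: 27, 50 → 2
r = 34: 50 → 1
r = 38: 50 → 1
r = 46: 50 → 1
r = 51: none → 0
Cross-inversions: 2 + 1 + 1 + 1 + 0 = 5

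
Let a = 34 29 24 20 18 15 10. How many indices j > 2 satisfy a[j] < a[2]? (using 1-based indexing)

5 such elements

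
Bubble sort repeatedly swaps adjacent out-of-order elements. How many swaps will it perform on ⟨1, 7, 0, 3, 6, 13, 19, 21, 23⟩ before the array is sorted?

Minimum adjacent swaps = number of inversions (each swap of adjacent out-of-order elements removes one inversion and no swap can remove more).
Count inversions — for each element, later elements that are smaller:
1: 0 → 1
7: 0, 3, 6 → 3
0: none → 0
3: none → 0
6: none → 0
13: none → 0
19: none → 0
21: none → 0
23: none → 0
Total inversions: 1 + 3 + 0 + 0 + 0 + 0 + 0 + 0 + 0 = 4

4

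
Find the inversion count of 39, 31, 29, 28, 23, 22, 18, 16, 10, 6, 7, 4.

For each element, count later entries that are smaller:
39 → 31, 29, 28, 23, 22, 18, 16, 10, 6, 7, 4 → 11
31 → 29, 28, 23, 22, 18, 16, 10, 6, 7, 4 → 10
29 → 28, 23, 22, 18, 16, 10, 6, 7, 4 → 9
28 → 23, 22, 18, 16, 10, 6, 7, 4 → 8
23 → 22, 18, 16, 10, 6, 7, 4 → 7
22 → 18, 16, 10, 6, 7, 4 → 6
18 → 16, 10, 6, 7, 4 → 5
16 → 10, 6, 7, 4 → 4
10 → 6, 7, 4 → 3
6 → 4 → 1
7 → 4 → 1
4 → none → 0
Sum: 11 + 10 + 9 + 8 + 7 + 6 + 5 + 4 + 3 + 1 + 1 + 0 = 65

65 inversions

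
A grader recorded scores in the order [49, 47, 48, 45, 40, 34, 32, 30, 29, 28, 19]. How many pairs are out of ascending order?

Element-by-element contributions:
49 → 47, 48, 45, 40, 34, 32, 30, 29, 28, 19 → 10
47 → 45, 40, 34, 32, 30, 29, 28, 19 → 8
48 → 45, 40, 34, 32, 30, 29, 28, 19 → 8
45 → 40, 34, 32, 30, 29, 28, 19 → 7
40 → 34, 32, 30, 29, 28, 19 → 6
34 → 32, 30, 29, 28, 19 → 5
32 → 30, 29, 28, 19 → 4
30 → 29, 28, 19 → 3
29 → 28, 19 → 2
28 → 19 → 1
19 → none → 0
Sum: 10 + 8 + 8 + 7 + 6 + 5 + 4 + 3 + 2 + 1 + 0 = 54

54 inversions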